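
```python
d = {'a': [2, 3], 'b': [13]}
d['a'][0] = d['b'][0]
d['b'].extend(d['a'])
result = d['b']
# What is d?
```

After line 1: d = {'a': [2, 3], 'b': [13]}
After line 2 (a[0] = b[0] = 13): d = {'a': [13, 3], 'b': [13]}
After line 3 (b.extend(a) appends [13, 3]): d = {'a': [13, 3], 'b': [13, 13, 3]}
After line 4: result = d['b'] = [13, 13, 3]

{'a': [13, 3], 'b': [13, 13, 3]}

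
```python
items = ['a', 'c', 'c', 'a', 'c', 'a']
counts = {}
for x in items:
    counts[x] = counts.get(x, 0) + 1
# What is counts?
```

Initial: counts = {}, items = ['a', 'c', 'c', 'a', 'c', 'a']
See 'a': counts = {'a': 1}
See 'c': counts = {'a': 1, 'c': 1}
See 'c': counts = {'a': 1, 'c': 2}
See 'a': counts = {'a': 2, 'c': 2}
See 'c': counts = {'a': 2, 'c': 3}
See 'a': counts = {'a': 3, 'c': 3}

{'a': 3, 'c': 3}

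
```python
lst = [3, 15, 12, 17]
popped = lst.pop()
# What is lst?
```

[3, 15, 12]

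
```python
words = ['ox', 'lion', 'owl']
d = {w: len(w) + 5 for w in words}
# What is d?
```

{'ox': 7, 'lion': 9, 'owl': 8}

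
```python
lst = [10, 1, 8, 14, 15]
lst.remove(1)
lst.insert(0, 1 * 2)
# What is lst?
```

After line 1: lst = [10, 1, 8, 14, 15]
After line 2 (remove first 1): lst = [10, 8, 14, 15]
After line 3 (insert 2 at index 0): lst = [2, 10, 8, 14, 15]

[2, 10, 8, 14, 15]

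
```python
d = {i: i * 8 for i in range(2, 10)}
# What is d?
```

{2: 16, 3: 24, 4: 32, 5: 40, 6: 48, 7: 56, 8: 64, 9: 72}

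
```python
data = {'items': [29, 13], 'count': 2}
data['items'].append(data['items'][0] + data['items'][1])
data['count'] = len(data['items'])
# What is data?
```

After line 1: data = {'items': [29, 13], 'count': 2}
After line 2 (append 29 + 13 = 42): data = {'items': [29, 13, 42], 'count': 2}
After line 3 (count = len(items) = 3): data = {'items': [29, 13, 42], 'count': 3}

{'items': [29, 13, 42], 'count': 3}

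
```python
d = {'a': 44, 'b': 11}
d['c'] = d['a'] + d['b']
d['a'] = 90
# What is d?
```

After line 1: d = {'a': 44, 'b': 11}
After line 2 (d['c'] = 44 + 11): d = {'a': 44, 'b': 11, 'c': 55}
After line 3: d = {'a': 90, 'b': 11, 'c': 55}

{'a': 90, 'b': 11, 'c': 55}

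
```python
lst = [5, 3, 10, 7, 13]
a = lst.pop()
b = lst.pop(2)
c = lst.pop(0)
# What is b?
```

After line 1: lst = [5, 3, 10, 7, 13]
After line 2 (pop() -> a = 13): lst = [5, 3, 10, 7]
After line 3 (pop(2) -> b = 10): lst = [5, 3, 7]
After line 4 (pop(0) -> c = 5): lst = [3, 7]

10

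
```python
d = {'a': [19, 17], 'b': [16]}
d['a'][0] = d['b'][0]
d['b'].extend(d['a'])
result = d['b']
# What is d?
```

After line 1: d = {'a': [19, 17], 'b': [16]}
After line 2 (a[0] = b[0] = 16): d = {'a': [16, 17], 'b': [16]}
After line 3 (b.extend(a) appends [16, 17]): d = {'a': [16, 17], 'b': [16, 16, 17]}
After line 4: result = d['b'] = [16, 16, 17]

{'a': [16, 17], 'b': [16, 16, 17]}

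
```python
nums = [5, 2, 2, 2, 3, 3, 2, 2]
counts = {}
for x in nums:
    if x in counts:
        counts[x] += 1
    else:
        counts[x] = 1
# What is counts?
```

Initial: counts = {}, nums = [5, 2, 2, 2, 3, 3, 2, 2]
See 5: counts = {5: 1}
See 2: counts = {5: 1, 2: 1}
See 2: counts = {5: 1, 2: 2}
See 2: counts = {5: 1, 2: 3}
See 3: counts = {5: 1, 2: 3, 3: 1}
See 3: counts = {5: 1, 2: 3, 3: 2}
See 2: counts = {5: 1, 2: 4, 3: 2}
See 2: counts = {5: 1, 2: 5, 3: 2}

{5: 1, 2: 5, 3: 2}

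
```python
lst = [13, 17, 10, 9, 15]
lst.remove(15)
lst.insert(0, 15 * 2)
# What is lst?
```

After line 1: lst = [13, 17, 10, 9, 15]
After line 2 (remove first 15): lst = [13, 17, 10, 9]
After line 3 (insert 30 at index 0): lst = [30, 13, 17, 10, 9]

[30, 13, 17, 10, 9]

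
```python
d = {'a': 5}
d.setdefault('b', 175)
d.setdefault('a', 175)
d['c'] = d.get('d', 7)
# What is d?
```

After line 1: d = {'a': 5}
After line 2 (setdefault adds 'b'=175): d = {'a': 5, 'b': 175}
After line 3 (setdefault 'a' no-op, already exists): d = {'a': 5, 'b': 175}
After line 4 (get('d', 7) returns default since 'd' not in d): d = {'a': 5, 'b': 175, 'c': 7}

{'a': 5, 'b': 175, 'c': 7}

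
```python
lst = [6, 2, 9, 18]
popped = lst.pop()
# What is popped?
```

18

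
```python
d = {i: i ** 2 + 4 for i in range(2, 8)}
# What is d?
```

{2: 8, 3: 13, 4: 20, 5: 29, 6: 40, 7: 53}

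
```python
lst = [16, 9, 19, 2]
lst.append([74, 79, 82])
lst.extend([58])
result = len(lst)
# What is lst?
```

After line 1: lst = [16, 9, 19, 2]
After line 2 (append adds [74, 79, 82] as single element): lst = [16, 9, 19, 2, [74, 79, 82]]
After line 3 (extend unpacks [58], adds 58): lst = [16, 9, 19, 2, [74, 79, 82], 58]
After line 4: result = len(lst) = 6

[16, 9, 19, 2, [74, 79, 82], 58]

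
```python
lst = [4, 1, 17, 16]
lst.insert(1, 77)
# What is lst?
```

[4, 77, 1, 17, 16]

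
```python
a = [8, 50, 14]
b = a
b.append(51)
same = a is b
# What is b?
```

After line 1: a = [8, 50, 14]
After line 2 (b = a is an alias, same object): a = [8, 50, 14], b = [8, 50, 14]
After line 3 (b.append mutates the shared list): a = [8, 50, 14, 51], b = [8, 50, 14, 51]
After line 4 (same = a is b; same object -> True): same = True

[8, 50, 14, 51]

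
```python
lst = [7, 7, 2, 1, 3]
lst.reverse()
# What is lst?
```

[3, 1, 2, 7, 7]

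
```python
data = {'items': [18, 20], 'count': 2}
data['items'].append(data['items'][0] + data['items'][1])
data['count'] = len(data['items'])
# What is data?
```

After line 1: data = {'items': [18, 20], 'count': 2}
After line 2 (append 18 + 20 = 38): data = {'items': [18, 20, 38], 'count': 2}
After line 3 (count = len(items) = 3): data = {'items': [18, 20, 38], 'count': 3}

{'items': [18, 20, 38], 'count': 3}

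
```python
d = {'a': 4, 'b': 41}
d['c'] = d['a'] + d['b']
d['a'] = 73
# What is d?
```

After line 1: d = {'a': 4, 'b': 41}
After line 2 (d['c'] = 4 + 41): d = {'a': 4, 'b': 41, 'c': 45}
After line 3: d = {'a': 73, 'b': 41, 'c': 45}

{'a': 73, 'b': 41, 'c': 45}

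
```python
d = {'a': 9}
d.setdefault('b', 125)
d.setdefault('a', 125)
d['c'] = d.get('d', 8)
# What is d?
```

After line 1: d = {'a': 9}
After line 2 (setdefault adds 'b'=125): d = {'a': 9, 'b': 125}
After line 3 (setdefault 'a' no-op, already exists): d = {'a': 9, 'b': 125}
After line 4 (get('d', 8) returns default since 'd' not in d): d = {'a': 9, 'b': 125, 'c': 8}

{'a': 9, 'b': 125, 'c': 8}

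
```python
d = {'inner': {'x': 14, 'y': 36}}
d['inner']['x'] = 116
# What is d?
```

After line 1: d = {'inner': {'x': 14, 'y': 36}}
After line 2 (inner x overwritten): d = {'inner': {'x': 116, 'y': 36}}

{'inner': {'x': 116, 'y': 36}}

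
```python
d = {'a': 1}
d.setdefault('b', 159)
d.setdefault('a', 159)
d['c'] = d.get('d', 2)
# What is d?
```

After line 1: d = {'a': 1}
After line 2 (setdefault adds 'b'=159): d = {'a': 1, 'b': 159}
After line 3 (setdefault 'a' no-op, already exists): d = {'a': 1, 'b': 159}
After line 4 (get('d', 2) returns default since 'd' not in d): d = {'a': 1, 'b': 159, 'c': 2}

{'a': 1, 'b': 159, 'c': 2}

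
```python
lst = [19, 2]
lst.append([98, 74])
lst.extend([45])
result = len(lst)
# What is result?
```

After line 1: lst = [19, 2]
After line 2 (append adds [98, 74] as single element): lst = [19, 2, [98, 74]]
After line 3 (extend unpacks [45], adds 45): lst = [19, 2, [98, 74], 45]
After line 4: result = len(lst) = 4

4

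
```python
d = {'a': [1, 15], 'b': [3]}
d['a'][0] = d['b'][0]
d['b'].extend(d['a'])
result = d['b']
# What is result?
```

After line 1: d = {'a': [1, 15], 'b': [3]}
After line 2 (a[0] = b[0] = 3): d = {'a': [3, 15], 'b': [3]}
After line 3 (b.extend(a) appends [3, 15]): d = {'a': [3, 15], 'b': [3, 3, 15]}
After line 4: result = d['b'] = [3, 3, 15]

[3, 3, 15]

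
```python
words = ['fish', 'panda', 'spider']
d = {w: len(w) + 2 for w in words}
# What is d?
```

{'fish': 6, 'panda': 7, 'spider': 8}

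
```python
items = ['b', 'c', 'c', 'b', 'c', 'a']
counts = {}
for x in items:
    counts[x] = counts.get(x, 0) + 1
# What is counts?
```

Initial: counts = {}, items = ['b', 'c', 'c', 'b', 'c', 'a']
See 'b': counts = {'b': 1}
See 'c': counts = {'b': 1, 'c': 1}
See 'c': counts = {'b': 1, 'c': 2}
See 'b': counts = {'b': 2, 'c': 2}
See 'c': counts = {'b': 2, 'c': 3}
See 'a': counts = {'b': 2, 'c': 3, 'a': 1}

{'b': 2, 'c': 3, 'a': 1}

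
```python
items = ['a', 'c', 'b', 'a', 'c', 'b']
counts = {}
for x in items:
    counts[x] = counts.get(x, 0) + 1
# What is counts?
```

Initial: counts = {}, items = ['a', 'c', 'b', 'a', 'c', 'b']
See 'a': counts = {'a': 1}
See 'c': counts = {'a': 1, 'c': 1}
See 'b': counts = {'a': 1, 'c': 1, 'b': 1}
See 'a': counts = {'a': 2, 'c': 1, 'b': 1}
See 'c': counts = {'a': 2, 'c': 2, 'b': 1}
See 'b': counts = {'a': 2, 'c': 2, 'b': 2}

{'a': 2, 'c': 2, 'b': 2}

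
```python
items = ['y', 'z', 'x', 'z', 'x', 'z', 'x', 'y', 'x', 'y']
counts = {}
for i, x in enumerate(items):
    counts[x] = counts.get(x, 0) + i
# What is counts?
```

Initial: counts = {}, items = ['y', 'z', 'x', 'z', 'x', 'z', 'x', 'y', 'x', 'y']
i=0, x='y': counts = {'y': 0}
i=1, x='z': counts = {'y': 0, 'z': 1}
i=2, x='x': counts = {'y': 0, 'z': 1, 'x': 2}
i=3, x='z': counts = {'y': 0, 'z': 4, 'x': 2}
i=4, x='x': counts = {'y': 0, 'z': 4, 'x': 6}
i=5, x='z': counts = {'y': 0, 'z': 9, 'x': 6}
i=6, x='x': counts = {'y': 0, 'z': 9, 'x': 12}
i=7, x='y': counts = {'y': 7, 'z': 9, 'x': 12}
i=8, x='x': counts = {'y': 7, 'z': 9, 'x': 20}
i=9, x='y': counts = {'y': 16, 'z': 9, 'x': 20}

{'y': 16, 'z': 9, 'x': 20}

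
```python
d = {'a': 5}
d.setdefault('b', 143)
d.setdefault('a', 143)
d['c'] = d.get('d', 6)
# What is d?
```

After line 1: d = {'a': 5}
After line 2 (setdefault adds 'b'=143): d = {'a': 5, 'b': 143}
After line 3 (setdefault 'a' no-op, already exists): d = {'a': 5, 'b': 143}
After line 4 (get('d', 6) returns default since 'd' not in d): d = {'a': 5, 'b': 143, 'c': 6}

{'a': 5, 'b': 143, 'c': 6}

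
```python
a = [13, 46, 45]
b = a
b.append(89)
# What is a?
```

After line 1: a = [13, 46, 45]
After line 2 (b = a is an alias, same object): a = [13, 46, 45], b = [13, 46, 45]
After line 3 (b.append mutates the shared list): a = [13, 46, 45, 89], b = [13, 46, 45, 89]

[13, 46, 45, 89]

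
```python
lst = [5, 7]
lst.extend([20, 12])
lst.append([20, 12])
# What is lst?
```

After line 1: lst = [5, 7]
After line 2 (extend unpacks [20, 12]): lst = [5, 7, 20, 12]
After line 3 (append adds [20, 12] as single element): lst = [5, 7, 20, 12, [20, 12]]

[5, 7, 20, 12, [20, 12]]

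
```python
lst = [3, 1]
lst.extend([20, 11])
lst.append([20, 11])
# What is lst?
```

After line 1: lst = [3, 1]
After line 2 (extend unpacks [20, 11]): lst = [3, 1, 20, 11]
After line 3 (append adds [20, 11] as single element): lst = [3, 1, 20, 11, [20, 11]]

[3, 1, 20, 11, [20, 11]]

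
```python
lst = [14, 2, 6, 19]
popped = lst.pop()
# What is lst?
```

[14, 2, 6]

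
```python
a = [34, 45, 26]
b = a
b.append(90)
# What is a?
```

After line 1: a = [34, 45, 26]
After line 2 (b = a is an alias, same object): a = [34, 45, 26], b = [34, 45, 26]
After line 3 (b.append mutates the shared list): a = [34, 45, 26, 90], b = [34, 45, 26, 90]

[34, 45, 26, 90]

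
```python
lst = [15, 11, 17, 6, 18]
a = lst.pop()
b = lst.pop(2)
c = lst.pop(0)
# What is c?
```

After line 1: lst = [15, 11, 17, 6, 18]
After line 2 (pop() -> a = 18): lst = [15, 11, 17, 6]
After line 3 (pop(2) -> b = 17): lst = [15, 11, 6]
After line 4 (pop(0) -> c = 15): lst = [11, 6]

15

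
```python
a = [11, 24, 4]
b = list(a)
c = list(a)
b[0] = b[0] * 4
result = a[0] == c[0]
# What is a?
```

After line 1: a = [11, 24, 4]
After line 2 (b = list(a), copy): a = [11, 24, 4], b = [11, 24, 4]
After line 3 (c = list(a) is a copy, new object): c = [11, 24, 4]
After line 4 (b[0] = 11 * 4 = 44; only b mutates (copy)): a = [11, 24, 4], b = [44, 24, 4], c = [11, 24, 4]
After line 5 (a[0] = 11, c[0] = 11; result = True)

[11, 24, 4]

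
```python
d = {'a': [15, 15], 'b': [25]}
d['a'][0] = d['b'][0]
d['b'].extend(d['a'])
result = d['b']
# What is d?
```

After line 1: d = {'a': [15, 15], 'b': [25]}
After line 2 (a[0] = b[0] = 25): d = {'a': [25, 15], 'b': [25]}
After line 3 (b.extend(a) appends [25, 15]): d = {'a': [25, 15], 'b': [25, 25, 15]}
After line 4: result = d['b'] = [25, 25, 15]

{'a': [25, 15], 'b': [25, 25, 15]}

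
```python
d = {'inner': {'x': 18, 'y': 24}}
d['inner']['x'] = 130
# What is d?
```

After line 1: d = {'inner': {'x': 18, 'y': 24}}
After line 2 (inner x overwritten): d = {'inner': {'x': 130, 'y': 24}}

{'inner': {'x': 130, 'y': 24}}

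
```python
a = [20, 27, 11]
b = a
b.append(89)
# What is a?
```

After line 1: a = [20, 27, 11]
After line 2 (b = a is an alias, same object): a = [20, 27, 11], b = [20, 27, 11]
After line 3 (b.append mutates the shared list): a = [20, 27, 11, 89], b = [20, 27, 11, 89]

[20, 27, 11, 89]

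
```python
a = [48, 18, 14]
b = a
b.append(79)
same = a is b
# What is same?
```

After line 1: a = [48, 18, 14]
After line 2 (b = a is an alias, same object): a = [48, 18, 14], b = [48, 18, 14]
After line 3 (b.append mutates the shared list): a = [48, 18, 14, 79], b = [48, 18, 14, 79]
After line 4 (same = a is b; same object -> True): same = True

True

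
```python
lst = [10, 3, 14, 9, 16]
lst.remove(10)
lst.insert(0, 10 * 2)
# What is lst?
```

After line 1: lst = [10, 3, 14, 9, 16]
After line 2 (remove first 10): lst = [3, 14, 9, 16]
After line 3 (insert 20 at index 0): lst = [20, 3, 14, 9, 16]

[20, 3, 14, 9, 16]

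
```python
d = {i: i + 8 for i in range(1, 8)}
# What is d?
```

{1: 9, 2: 10, 3: 11, 4: 12, 5: 13, 6: 14, 7: 15}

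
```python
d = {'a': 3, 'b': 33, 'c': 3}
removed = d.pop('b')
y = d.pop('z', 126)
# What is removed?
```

After line 1: d = {'a': 3, 'b': 33, 'c': 3}
After line 2 (pop 'b' returns 33): d = {'a': 3, 'c': 3}, removed = 33
After line 3 (pop 'z' missing, returns default 126): d = {'a': 3, 'c': 3}, y = 126

33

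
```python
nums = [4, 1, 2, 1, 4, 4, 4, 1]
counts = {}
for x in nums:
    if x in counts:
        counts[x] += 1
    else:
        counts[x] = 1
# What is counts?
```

Initial: counts = {}, nums = [4, 1, 2, 1, 4, 4, 4, 1]
See 4: counts = {4: 1}
See 1: counts = {4: 1, 1: 1}
See 2: counts = {4: 1, 1: 1, 2: 1}
See 1: counts = {4: 1, 1: 2, 2: 1}
See 4: counts = {4: 2, 1: 2, 2: 1}
See 4: counts = {4: 3, 1: 2, 2: 1}
See 4: counts = {4: 4, 1: 2, 2: 1}
See 1: counts = {4: 4, 1: 3, 2: 1}

{4: 4, 1: 3, 2: 1}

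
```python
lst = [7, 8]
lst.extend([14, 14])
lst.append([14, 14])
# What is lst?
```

After line 1: lst = [7, 8]
After line 2 (extend unpacks [14, 14]): lst = [7, 8, 14, 14]
After line 3 (append adds [14, 14] as single element): lst = [7, 8, 14, 14, [14, 14]]

[7, 8, 14, 14, [14, 14]]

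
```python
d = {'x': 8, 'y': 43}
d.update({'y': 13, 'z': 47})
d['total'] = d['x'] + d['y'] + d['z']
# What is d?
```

After line 1: d = {'x': 8, 'y': 43}
After line 2 (y overwritten, z added): d = {'x': 8, 'y': 13, 'z': 47}
After line 3 (total = 8 + 13 + 47 = 68): d = {'x': 8, 'y': 13, 'z': 47, 'total': 68}

{'x': 8, 'y': 13, 'z': 47, 'total': 68}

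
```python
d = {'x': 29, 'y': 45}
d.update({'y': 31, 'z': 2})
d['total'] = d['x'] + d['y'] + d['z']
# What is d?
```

After line 1: d = {'x': 29, 'y': 45}
After line 2 (y overwritten, z added): d = {'x': 29, 'y': 31, 'z': 2}
After line 3 (total = 29 + 31 + 2 = 62): d = {'x': 29, 'y': 31, 'z': 2, 'total': 62}

{'x': 29, 'y': 31, 'z': 2, 'total': 62}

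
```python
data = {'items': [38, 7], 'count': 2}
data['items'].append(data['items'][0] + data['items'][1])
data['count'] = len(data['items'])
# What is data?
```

After line 1: data = {'items': [38, 7], 'count': 2}
After line 2 (append 38 + 7 = 45): data = {'items': [38, 7, 45], 'count': 2}
After line 3 (count = len(items) = 3): data = {'items': [38, 7, 45], 'count': 3}

{'items': [38, 7, 45], 'count': 3}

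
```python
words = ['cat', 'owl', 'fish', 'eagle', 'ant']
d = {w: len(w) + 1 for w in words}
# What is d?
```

{'cat': 4, 'owl': 4, 'fish': 5, 'eagle': 6, 'ant': 4}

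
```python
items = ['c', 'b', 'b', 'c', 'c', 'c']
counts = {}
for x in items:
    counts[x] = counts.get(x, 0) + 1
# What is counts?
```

Initial: counts = {}, items = ['c', 'b', 'b', 'c', 'c', 'c']
See 'c': counts = {'c': 1}
See 'b': counts = {'c': 1, 'b': 1}
See 'b': counts = {'c': 1, 'b': 2}
See 'c': counts = {'c': 2, 'b': 2}
See 'c': counts = {'c': 3, 'b': 2}
See 'c': counts = {'c': 4, 'b': 2}

{'c': 4, 'b': 2}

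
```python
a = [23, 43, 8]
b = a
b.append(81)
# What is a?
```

After line 1: a = [23, 43, 8]
After line 2 (b = a is an alias, same object): a = [23, 43, 8], b = [23, 43, 8]
After line 3 (b.append mutates the shared list): a = [23, 43, 8, 81], b = [23, 43, 8, 81]

[23, 43, 8, 81]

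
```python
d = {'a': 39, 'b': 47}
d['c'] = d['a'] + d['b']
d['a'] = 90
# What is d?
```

After line 1: d = {'a': 39, 'b': 47}
After line 2 (d['c'] = 39 + 47): d = {'a': 39, 'b': 47, 'c': 86}
After line 3: d = {'a': 90, 'b': 47, 'c': 86}

{'a': 90, 'b': 47, 'c': 86}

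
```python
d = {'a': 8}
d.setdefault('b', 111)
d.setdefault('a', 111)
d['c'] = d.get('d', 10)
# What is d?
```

After line 1: d = {'a': 8}
After line 2 (setdefault adds 'b'=111): d = {'a': 8, 'b': 111}
After line 3 (setdefault 'a' no-op, already exists): d = {'a': 8, 'b': 111}
After line 4 (get('d', 10) returns default since 'd' not in d): d = {'a': 8, 'b': 111, 'c': 10}

{'a': 8, 'b': 111, 'c': 10}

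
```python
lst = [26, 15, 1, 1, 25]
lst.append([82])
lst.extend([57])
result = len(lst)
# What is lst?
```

After line 1: lst = [26, 15, 1, 1, 25]
After line 2 (append adds [82] as single element): lst = [26, 15, 1, 1, 25, [82]]
After line 3 (extend unpacks [57], adds 57): lst = [26, 15, 1, 1, 25, [82], 57]
After line 4: result = len(lst) = 7

[26, 15, 1, 1, 25, [82], 57]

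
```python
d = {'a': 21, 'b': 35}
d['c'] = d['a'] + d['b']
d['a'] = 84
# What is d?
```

After line 1: d = {'a': 21, 'b': 35}
After line 2 (d['c'] = 21 + 35): d = {'a': 21, 'b': 35, 'c': 56}
After line 3: d = {'a': 84, 'b': 35, 'c': 56}

{'a': 84, 'b': 35, 'c': 56}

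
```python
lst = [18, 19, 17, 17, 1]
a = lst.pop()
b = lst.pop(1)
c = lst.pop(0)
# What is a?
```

After line 1: lst = [18, 19, 17, 17, 1]
After line 2 (pop() -> a = 1): lst = [18, 19, 17, 17]
After line 3 (pop(1) -> b = 19): lst = [18, 17, 17]
After line 4 (pop(0) -> c = 18): lst = [17, 17]

1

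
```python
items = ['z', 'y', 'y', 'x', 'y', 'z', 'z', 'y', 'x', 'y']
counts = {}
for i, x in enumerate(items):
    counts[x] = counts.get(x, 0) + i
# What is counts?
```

Initial: counts = {}, items = ['z', 'y', 'y', 'x', 'y', 'z', 'z', 'y', 'x', 'y']
i=0, x='z': counts = {'z': 0}
i=1, x='y': counts = {'z': 0, 'y': 1}
i=2, x='y': counts = {'z': 0, 'y': 3}
i=3, x='x': counts = {'z': 0, 'y': 3, 'x': 3}
i=4, x='y': counts = {'z': 0, 'y': 7, 'x': 3}
i=5, x='z': counts = {'z': 5, 'y': 7, 'x': 3}
i=6, x='z': counts = {'z': 11, 'y': 7, 'x': 3}
i=7, x='y': counts = {'z': 11, 'y': 14, 'x': 3}
i=8, x='x': counts = {'z': 11, 'y': 14, 'x': 11}
i=9, x='y': counts = {'z': 11, 'y': 23, 'x': 11}

{'z': 11, 'y': 23, 'x': 11}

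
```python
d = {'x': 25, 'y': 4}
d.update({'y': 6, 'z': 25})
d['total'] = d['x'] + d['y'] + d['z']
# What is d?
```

After line 1: d = {'x': 25, 'y': 4}
After line 2 (y overwritten, z added): d = {'x': 25, 'y': 6, 'z': 25}
After line 3 (total = 25 + 6 + 25 = 56): d = {'x': 25, 'y': 6, 'z': 25, 'total': 56}

{'x': 25, 'y': 6, 'z': 25, 'total': 56}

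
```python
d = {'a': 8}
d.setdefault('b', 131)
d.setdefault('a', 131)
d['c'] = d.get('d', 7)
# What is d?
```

After line 1: d = {'a': 8}
After line 2 (setdefault adds 'b'=131): d = {'a': 8, 'b': 131}
After line 3 (setdefault 'a' no-op, already exists): d = {'a': 8, 'b': 131}
After line 4 (get('d', 7) returns default since 'd' not in d): d = {'a': 8, 'b': 131, 'c': 7}

{'a': 8, 'b': 131, 'c': 7}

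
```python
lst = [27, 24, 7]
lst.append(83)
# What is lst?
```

[27, 24, 7, 83]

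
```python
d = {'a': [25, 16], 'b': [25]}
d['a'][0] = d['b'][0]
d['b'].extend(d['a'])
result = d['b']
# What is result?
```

After line 1: d = {'a': [25, 16], 'b': [25]}
After line 2 (a[0] = b[0] = 25): d = {'a': [25, 16], 'b': [25]}
After line 3 (b.extend(a) appends [25, 16]): d = {'a': [25, 16], 'b': [25, 25, 16]}
After line 4: result = d['b'] = [25, 25, 16]

[25, 25, 16]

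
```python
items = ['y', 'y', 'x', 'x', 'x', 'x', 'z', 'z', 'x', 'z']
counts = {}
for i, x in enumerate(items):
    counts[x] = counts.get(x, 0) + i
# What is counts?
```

Initial: counts = {}, items = ['y', 'y', 'x', 'x', 'x', 'x', 'z', 'z', 'x', 'z']
i=0, x='y': counts = {'y': 0}
i=1, x='y': counts = {'y': 1}
i=2, x='x': counts = {'y': 1, 'x': 2}
i=3, x='x': counts = {'y': 1, 'x': 5}
i=4, x='x': counts = {'y': 1, 'x': 9}
i=5, x='x': counts = {'y': 1, 'x': 14}
i=6, x='z': counts = {'y': 1, 'x': 14, 'z': 6}
i=7, x='z': counts = {'y': 1, 'x': 14, 'z': 13}
i=8, x='x': counts = {'y': 1, 'x': 22, 'z': 13}
i=9, x='z': counts = {'y': 1, 'x': 22, 'z': 22}

{'y': 1, 'x': 22, 'z': 22}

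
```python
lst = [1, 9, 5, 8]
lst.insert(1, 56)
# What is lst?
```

[1, 56, 9, 5, 8]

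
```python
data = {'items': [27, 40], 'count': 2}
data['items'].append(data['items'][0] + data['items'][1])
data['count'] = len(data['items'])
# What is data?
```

After line 1: data = {'items': [27, 40], 'count': 2}
After line 2 (append 27 + 40 = 67): data = {'items': [27, 40, 67], 'count': 2}
After line 3 (count = len(items) = 3): data = {'items': [27, 40, 67], 'count': 3}

{'items': [27, 40, 67], 'count': 3}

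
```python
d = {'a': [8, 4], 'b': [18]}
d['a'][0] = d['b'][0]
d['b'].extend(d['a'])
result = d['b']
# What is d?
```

After line 1: d = {'a': [8, 4], 'b': [18]}
After line 2 (a[0] = b[0] = 18): d = {'a': [18, 4], 'b': [18]}
After line 3 (b.extend(a) appends [18, 4]): d = {'a': [18, 4], 'b': [18, 18, 4]}
After line 4: result = d['b'] = [18, 18, 4]

{'a': [18, 4], 'b': [18, 18, 4]}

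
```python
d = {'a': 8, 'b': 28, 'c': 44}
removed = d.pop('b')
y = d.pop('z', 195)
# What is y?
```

After line 1: d = {'a': 8, 'b': 28, 'c': 44}
After line 2 (pop 'b' returns 28): d = {'a': 8, 'c': 44}, removed = 28
After line 3 (pop 'z' missing, returns default 195): d = {'a': 8, 'c': 44}, y = 195

195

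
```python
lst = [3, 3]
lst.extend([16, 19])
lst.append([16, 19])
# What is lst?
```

After line 1: lst = [3, 3]
After line 2 (extend unpacks [16, 19]): lst = [3, 3, 16, 19]
After line 3 (append adds [16, 19] as single element): lst = [3, 3, 16, 19, [16, 19]]

[3, 3, 16, 19, [16, 19]]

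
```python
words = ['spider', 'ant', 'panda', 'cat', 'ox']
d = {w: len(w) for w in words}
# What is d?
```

{'spider': 6, 'ant': 3, 'panda': 5, 'cat': 3, 'ox': 2}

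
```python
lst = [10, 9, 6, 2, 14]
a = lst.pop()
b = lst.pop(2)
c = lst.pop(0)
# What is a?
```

After line 1: lst = [10, 9, 6, 2, 14]
After line 2 (pop() -> a = 14): lst = [10, 9, 6, 2]
After line 3 (pop(2) -> b = 6): lst = [10, 9, 2]
After line 4 (pop(0) -> c = 10): lst = [9, 2]

14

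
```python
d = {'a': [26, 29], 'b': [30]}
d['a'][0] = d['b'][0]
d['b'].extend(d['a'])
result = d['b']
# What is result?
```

After line 1: d = {'a': [26, 29], 'b': [30]}
After line 2 (a[0] = b[0] = 30): d = {'a': [30, 29], 'b': [30]}
After line 3 (b.extend(a) appends [30, 29]): d = {'a': [30, 29], 'b': [30, 30, 29]}
After line 4: result = d['b'] = [30, 30, 29]

[30, 30, 29]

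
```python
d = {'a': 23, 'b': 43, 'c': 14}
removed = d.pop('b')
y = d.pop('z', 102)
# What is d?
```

After line 1: d = {'a': 23, 'b': 43, 'c': 14}
After line 2 (pop 'b' returns 43): d = {'a': 23, 'c': 14}, removed = 43
After line 3 (pop 'z' missing, returns default 102): d = {'a': 23, 'c': 14}, y = 102

{'a': 23, 'c': 14}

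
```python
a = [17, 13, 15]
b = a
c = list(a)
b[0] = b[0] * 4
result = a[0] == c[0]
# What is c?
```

After line 1: a = [17, 13, 15]
After line 2 (b = a, alias): a = [17, 13, 15], b = [17, 13, 15]
After line 3 (c = list(a) is a copy, new object): c = [17, 13, 15]
After line 4 (b[0] = 17 * 4 = 68; mutates shared a/b): a = b = [68, 13, 15], c = [17, 13, 15]
After line 5 (a[0] = 68, c[0] = 17; result = False)

[17, 13, 15]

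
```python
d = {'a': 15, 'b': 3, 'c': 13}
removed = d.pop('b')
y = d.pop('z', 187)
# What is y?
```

After line 1: d = {'a': 15, 'b': 3, 'c': 13}
After line 2 (pop 'b' returns 3): d = {'a': 15, 'c': 13}, removed = 3
After line 3 (pop 'z' missing, returns default 187): d = {'a': 15, 'c': 13}, y = 187

187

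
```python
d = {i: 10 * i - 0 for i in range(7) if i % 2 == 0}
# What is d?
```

{0: 0, 2: 20, 4: 40, 6: 60}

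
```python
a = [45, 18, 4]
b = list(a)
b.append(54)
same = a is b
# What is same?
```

After line 1: a = [45, 18, 4]
After line 2 (b = list(a) is a shallow copy, new object): a = [45, 18, 4], b = [45, 18, 4]
After line 3 (append only mutates b): a = [45, 18, 4], b = [45, 18, 4, 54]
After line 4 (same = a is b; different objects -> False): same = False

False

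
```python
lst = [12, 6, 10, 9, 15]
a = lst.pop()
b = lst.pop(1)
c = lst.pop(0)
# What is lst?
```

After line 1: lst = [12, 6, 10, 9, 15]
After line 2 (pop() -> a = 15): lst = [12, 6, 10, 9]
After line 3 (pop(1) -> b = 6): lst = [12, 10, 9]
After line 4 (pop(0) -> c = 12): lst = [10, 9]

[10, 9]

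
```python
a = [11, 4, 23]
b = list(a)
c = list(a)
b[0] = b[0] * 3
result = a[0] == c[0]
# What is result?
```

After line 1: a = [11, 4, 23]
After line 2 (b = list(a), copy): a = [11, 4, 23], b = [11, 4, 23]
After line 3 (c = list(a) is a copy, new object): c = [11, 4, 23]
After line 4 (b[0] = 11 * 3 = 33; only b mutates (copy)): a = [11, 4, 23], b = [33, 4, 23], c = [11, 4, 23]
After line 5 (a[0] = 11, c[0] = 11; result = True)

True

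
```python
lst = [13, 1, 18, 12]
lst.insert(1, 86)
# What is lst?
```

[13, 86, 1, 18, 12]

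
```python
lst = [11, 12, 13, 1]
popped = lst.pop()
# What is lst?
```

[11, 12, 13]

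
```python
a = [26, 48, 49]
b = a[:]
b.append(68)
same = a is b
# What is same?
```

After line 1: a = [26, 48, 49]
After line 2 (b = a[:] is a shallow copy, new object): a = [26, 48, 49], b = [26, 48, 49]
After line 3 (append only mutates b): a = [26, 48, 49], b = [26, 48, 49, 68]
After line 4 (same = a is b; different objects -> False): same = False

False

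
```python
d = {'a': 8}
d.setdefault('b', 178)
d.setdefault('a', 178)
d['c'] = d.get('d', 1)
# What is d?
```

After line 1: d = {'a': 8}
After line 2 (setdefault adds 'b'=178): d = {'a': 8, 'b': 178}
After line 3 (setdefault 'a' no-op, already exists): d = {'a': 8, 'b': 178}
After line 4 (get('d', 1) returns default since 'd' not in d): d = {'a': 8, 'b': 178, 'c': 1}

{'a': 8, 'b': 178, 'c': 1}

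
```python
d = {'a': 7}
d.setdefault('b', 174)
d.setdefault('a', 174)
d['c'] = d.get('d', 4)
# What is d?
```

After line 1: d = {'a': 7}
After line 2 (setdefault adds 'b'=174): d = {'a': 7, 'b': 174}
After line 3 (setdefault 'a' no-op, already exists): d = {'a': 7, 'b': 174}
After line 4 (get('d', 4) returns default since 'd' not in d): d = {'a': 7, 'b': 174, 'c': 4}

{'a': 7, 'b': 174, 'c': 4}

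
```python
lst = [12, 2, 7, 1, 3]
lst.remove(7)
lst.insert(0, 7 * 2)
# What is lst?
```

After line 1: lst = [12, 2, 7, 1, 3]
After line 2 (remove first 7): lst = [12, 2, 1, 3]
After line 3 (insert 14 at index 0): lst = [14, 12, 2, 1, 3]

[14, 12, 2, 1, 3]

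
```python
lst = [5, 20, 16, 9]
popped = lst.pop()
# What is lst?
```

[5, 20, 16]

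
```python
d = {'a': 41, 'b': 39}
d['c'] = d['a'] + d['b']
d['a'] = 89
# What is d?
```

After line 1: d = {'a': 41, 'b': 39}
After line 2 (d['c'] = 41 + 39): d = {'a': 41, 'b': 39, 'c': 80}
After line 3: d = {'a': 89, 'b': 39, 'c': 80}

{'a': 89, 'b': 39, 'c': 80}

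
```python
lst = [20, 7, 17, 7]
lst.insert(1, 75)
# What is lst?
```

[20, 75, 7, 17, 7]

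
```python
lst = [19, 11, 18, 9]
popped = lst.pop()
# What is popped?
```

9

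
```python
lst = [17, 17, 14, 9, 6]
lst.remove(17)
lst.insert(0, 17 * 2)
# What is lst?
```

After line 1: lst = [17, 17, 14, 9, 6]
After line 2 (remove first 17): lst = [17, 14, 9, 6]
After line 3 (insert 34 at index 0): lst = [34, 17, 14, 9, 6]

[34, 17, 14, 9, 6]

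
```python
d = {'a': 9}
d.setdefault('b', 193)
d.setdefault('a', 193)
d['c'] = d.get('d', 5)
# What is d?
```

After line 1: d = {'a': 9}
After line 2 (setdefault adds 'b'=193): d = {'a': 9, 'b': 193}
After line 3 (setdefault 'a' no-op, already exists): d = {'a': 9, 'b': 193}
After line 4 (get('d', 5) returns default since 'd' not in d): d = {'a': 9, 'b': 193, 'c': 5}

{'a': 9, 'b': 193, 'c': 5}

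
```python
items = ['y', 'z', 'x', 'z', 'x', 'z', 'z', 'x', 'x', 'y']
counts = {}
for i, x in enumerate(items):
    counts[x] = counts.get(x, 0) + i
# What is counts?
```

Initial: counts = {}, items = ['y', 'z', 'x', 'z', 'x', 'z', 'z', 'x', 'x', 'y']
i=0, x='y': counts = {'y': 0}
i=1, x='z': counts = {'y': 0, 'z': 1}
i=2, x='x': counts = {'y': 0, 'z': 1, 'x': 2}
i=3, x='z': counts = {'y': 0, 'z': 4, 'x': 2}
i=4, x='x': counts = {'y': 0, 'z': 4, 'x': 6}
i=5, x='z': counts = {'y': 0, 'z': 9, 'x': 6}
i=6, x='z': counts = {'y': 0, 'z': 15, 'x': 6}
i=7, x='x': counts = {'y': 0, 'z': 15, 'x': 13}
i=8, x='x': counts = {'y': 0, 'z': 15, 'x': 21}
i=9, x='y': counts = {'y': 9, 'z': 15, 'x': 21}

{'y': 9, 'z': 15, 'x': 21}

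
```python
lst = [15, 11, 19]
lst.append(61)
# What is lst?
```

[15, 11, 19, 61]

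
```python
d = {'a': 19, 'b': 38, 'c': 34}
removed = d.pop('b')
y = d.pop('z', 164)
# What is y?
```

After line 1: d = {'a': 19, 'b': 38, 'c': 34}
After line 2 (pop 'b' returns 38): d = {'a': 19, 'c': 34}, removed = 38
After line 3 (pop 'z' missing, returns default 164): d = {'a': 19, 'c': 34}, y = 164

164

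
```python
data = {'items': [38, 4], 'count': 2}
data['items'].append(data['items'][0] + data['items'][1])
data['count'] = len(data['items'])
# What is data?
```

After line 1: data = {'items': [38, 4], 'count': 2}
After line 2 (append 38 + 4 = 42): data = {'items': [38, 4, 42], 'count': 2}
After line 3 (count = len(items) = 3): data = {'items': [38, 4, 42], 'count': 3}

{'items': [38, 4, 42], 'count': 3}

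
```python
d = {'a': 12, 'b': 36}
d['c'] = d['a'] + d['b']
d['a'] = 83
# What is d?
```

After line 1: d = {'a': 12, 'b': 36}
After line 2 (d['c'] = 12 + 36): d = {'a': 12, 'b': 36, 'c': 48}
After line 3: d = {'a': 83, 'b': 36, 'c': 48}

{'a': 83, 'b': 36, 'c': 48}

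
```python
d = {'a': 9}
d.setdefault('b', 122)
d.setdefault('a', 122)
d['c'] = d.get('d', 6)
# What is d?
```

After line 1: d = {'a': 9}
After line 2 (setdefault adds 'b'=122): d = {'a': 9, 'b': 122}
After line 3 (setdefault 'a' no-op, already exists): d = {'a': 9, 'b': 122}
After line 4 (get('d', 6) returns default since 'd' not in d): d = {'a': 9, 'b': 122, 'c': 6}

{'a': 9, 'b': 122, 'c': 6}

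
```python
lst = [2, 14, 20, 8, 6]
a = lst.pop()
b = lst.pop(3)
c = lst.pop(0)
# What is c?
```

After line 1: lst = [2, 14, 20, 8, 6]
After line 2 (pop() -> a = 6): lst = [2, 14, 20, 8]
After line 3 (pop(3) -> b = 8): lst = [2, 14, 20]
After line 4 (pop(0) -> c = 2): lst = [14, 20]

2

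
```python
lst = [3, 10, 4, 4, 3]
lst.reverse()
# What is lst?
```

[3, 4, 4, 10, 3]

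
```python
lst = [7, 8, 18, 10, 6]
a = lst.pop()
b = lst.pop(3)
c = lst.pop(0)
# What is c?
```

After line 1: lst = [7, 8, 18, 10, 6]
After line 2 (pop() -> a = 6): lst = [7, 8, 18, 10]
After line 3 (pop(3) -> b = 10): lst = [7, 8, 18]
After line 4 (pop(0) -> c = 7): lst = [8, 18]

7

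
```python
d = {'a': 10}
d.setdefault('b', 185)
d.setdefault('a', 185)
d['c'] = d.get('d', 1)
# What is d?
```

After line 1: d = {'a': 10}
After line 2 (setdefault adds 'b'=185): d = {'a': 10, 'b': 185}
After line 3 (setdefault 'a' no-op, already exists): d = {'a': 10, 'b': 185}
After line 4 (get('d', 1) returns default since 'd' not in d): d = {'a': 10, 'b': 185, 'c': 1}

{'a': 10, 'b': 185, 'c': 1}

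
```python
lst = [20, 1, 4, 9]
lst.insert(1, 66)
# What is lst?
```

[20, 66, 1, 4, 9]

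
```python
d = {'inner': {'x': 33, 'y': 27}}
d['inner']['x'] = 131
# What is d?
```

After line 1: d = {'inner': {'x': 33, 'y': 27}}
After line 2 (inner x overwritten): d = {'inner': {'x': 131, 'y': 27}}

{'inner': {'x': 131, 'y': 27}}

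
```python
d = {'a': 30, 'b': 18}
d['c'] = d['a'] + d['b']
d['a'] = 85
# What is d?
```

After line 1: d = {'a': 30, 'b': 18}
After line 2 (d['c'] = 30 + 18): d = {'a': 30, 'b': 18, 'c': 48}
After line 3: d = {'a': 85, 'b': 18, 'c': 48}

{'a': 85, 'b': 18, 'c': 48}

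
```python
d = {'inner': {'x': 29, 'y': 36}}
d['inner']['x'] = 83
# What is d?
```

After line 1: d = {'inner': {'x': 29, 'y': 36}}
After line 2 (inner x overwritten): d = {'inner': {'x': 83, 'y': 36}}

{'inner': {'x': 83, 'y': 36}}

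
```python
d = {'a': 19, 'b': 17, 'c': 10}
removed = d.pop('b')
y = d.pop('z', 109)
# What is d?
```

After line 1: d = {'a': 19, 'b': 17, 'c': 10}
After line 2 (pop 'b' returns 17): d = {'a': 19, 'c': 10}, removed = 17
After line 3 (pop 'z' missing, returns default 109): d = {'a': 19, 'c': 10}, y = 109

{'a': 19, 'c': 10}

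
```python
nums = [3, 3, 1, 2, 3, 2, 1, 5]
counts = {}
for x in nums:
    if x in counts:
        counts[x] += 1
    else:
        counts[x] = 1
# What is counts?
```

Initial: counts = {}, nums = [3, 3, 1, 2, 3, 2, 1, 5]
See 3: counts = {3: 1}
See 3: counts = {3: 2}
See 1: counts = {3: 2, 1: 1}
See 2: counts = {3: 2, 1: 1, 2: 1}
See 3: counts = {3: 3, 1: 1, 2: 1}
See 2: counts = {3: 3, 1: 1, 2: 2}
See 1: counts = {3: 3, 1: 2, 2: 2}
See 5: counts = {3: 3, 1: 2, 2: 2, 5: 1}

{3: 3, 1: 2, 2: 2, 5: 1}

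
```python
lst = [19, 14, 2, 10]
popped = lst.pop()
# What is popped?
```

10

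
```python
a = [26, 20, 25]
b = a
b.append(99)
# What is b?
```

After line 1: a = [26, 20, 25]
After line 2 (b = a is an alias, same object): a = [26, 20, 25], b = [26, 20, 25]
After line 3 (b.append mutates the shared list): a = [26, 20, 25, 99], b = [26, 20, 25, 99]

[26, 20, 25, 99]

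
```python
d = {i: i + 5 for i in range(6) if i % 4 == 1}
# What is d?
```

{1: 6, 5: 10}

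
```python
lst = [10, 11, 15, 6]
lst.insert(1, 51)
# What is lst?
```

[10, 51, 11, 15, 6]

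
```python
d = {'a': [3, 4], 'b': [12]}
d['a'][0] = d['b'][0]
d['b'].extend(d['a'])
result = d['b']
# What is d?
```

After line 1: d = {'a': [3, 4], 'b': [12]}
After line 2 (a[0] = b[0] = 12): d = {'a': [12, 4], 'b': [12]}
After line 3 (b.extend(a) appends [12, 4]): d = {'a': [12, 4], 'b': [12, 12, 4]}
After line 4: result = d['b'] = [12, 12, 4]

{'a': [12, 4], 'b': [12, 12, 4]}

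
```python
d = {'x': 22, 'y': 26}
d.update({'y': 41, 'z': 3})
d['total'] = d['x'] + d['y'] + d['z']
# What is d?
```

After line 1: d = {'x': 22, 'y': 26}
After line 2 (y overwritten, z added): d = {'x': 22, 'y': 41, 'z': 3}
After line 3 (total = 22 + 41 + 3 = 66): d = {'x': 22, 'y': 41, 'z': 3, 'total': 66}

{'x': 22, 'y': 41, 'z': 3, 'total': 66}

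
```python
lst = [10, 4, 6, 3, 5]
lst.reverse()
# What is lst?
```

[5, 3, 6, 4, 10]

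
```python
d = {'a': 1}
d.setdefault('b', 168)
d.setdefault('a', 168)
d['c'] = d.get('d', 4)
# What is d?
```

After line 1: d = {'a': 1}
After line 2 (setdefault adds 'b'=168): d = {'a': 1, 'b': 168}
After line 3 (setdefault 'a' no-op, already exists): d = {'a': 1, 'b': 168}
After line 4 (get('d', 4) returns default since 'd' not in d): d = {'a': 1, 'b': 168, 'c': 4}

{'a': 1, 'b': 168, 'c': 4}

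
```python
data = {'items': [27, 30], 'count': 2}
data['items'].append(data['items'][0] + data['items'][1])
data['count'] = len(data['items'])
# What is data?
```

After line 1: data = {'items': [27, 30], 'count': 2}
After line 2 (append 27 + 30 = 57): data = {'items': [27, 30, 57], 'count': 2}
After line 3 (count = len(items) = 3): data = {'items': [27, 30, 57], 'count': 3}

{'items': [27, 30, 57], 'count': 3}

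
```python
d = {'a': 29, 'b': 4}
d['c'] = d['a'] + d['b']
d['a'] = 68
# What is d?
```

After line 1: d = {'a': 29, 'b': 4}
After line 2 (d['c'] = 29 + 4): d = {'a': 29, 'b': 4, 'c': 33}
After line 3: d = {'a': 68, 'b': 4, 'c': 33}

{'a': 68, 'b': 4, 'c': 33}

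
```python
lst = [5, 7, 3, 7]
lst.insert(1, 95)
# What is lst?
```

[5, 95, 7, 3, 7]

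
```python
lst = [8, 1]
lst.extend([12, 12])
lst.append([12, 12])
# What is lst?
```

After line 1: lst = [8, 1]
After line 2 (extend unpacks [12, 12]): lst = [8, 1, 12, 12]
After line 3 (append adds [12, 12] as single element): lst = [8, 1, 12, 12, [12, 12]]

[8, 1, 12, 12, [12, 12]]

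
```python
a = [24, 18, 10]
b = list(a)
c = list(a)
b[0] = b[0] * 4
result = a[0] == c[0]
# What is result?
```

After line 1: a = [24, 18, 10]
After line 2 (b = list(a), copy): a = [24, 18, 10], b = [24, 18, 10]
After line 3 (c = list(a) is a copy, new object): c = [24, 18, 10]
After line 4 (b[0] = 24 * 4 = 96; only b mutates (copy)): a = [24, 18, 10], b = [96, 18, 10], c = [24, 18, 10]
After line 5 (a[0] = 24, c[0] = 24; result = True)

True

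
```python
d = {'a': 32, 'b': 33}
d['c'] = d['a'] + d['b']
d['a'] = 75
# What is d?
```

After line 1: d = {'a': 32, 'b': 33}
After line 2 (d['c'] = 32 + 33): d = {'a': 32, 'b': 33, 'c': 65}
After line 3: d = {'a': 75, 'b': 33, 'c': 65}

{'a': 75, 'b': 33, 'c': 65}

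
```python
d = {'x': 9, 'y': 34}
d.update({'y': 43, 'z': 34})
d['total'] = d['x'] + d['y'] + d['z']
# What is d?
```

After line 1: d = {'x': 9, 'y': 34}
After line 2 (y overwritten, z added): d = {'x': 9, 'y': 43, 'z': 34}
After line 3 (total = 9 + 43 + 34 = 86): d = {'x': 9, 'y': 43, 'z': 34, 'total': 86}

{'x': 9, 'y': 43, 'z': 34, 'total': 86}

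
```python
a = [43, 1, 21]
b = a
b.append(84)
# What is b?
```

After line 1: a = [43, 1, 21]
After line 2 (b = a is an alias, same object): a = [43, 1, 21], b = [43, 1, 21]
After line 3 (b.append mutates the shared list): a = [43, 1, 21, 84], b = [43, 1, 21, 84]

[43, 1, 21, 84]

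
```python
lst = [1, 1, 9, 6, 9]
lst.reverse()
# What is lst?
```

[9, 6, 9, 1, 1]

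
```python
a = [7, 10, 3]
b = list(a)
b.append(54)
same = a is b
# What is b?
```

After line 1: a = [7, 10, 3]
After line 2 (b = list(a) is a shallow copy, new object): a = [7, 10, 3], b = [7, 10, 3]
After line 3 (append only mutates b): a = [7, 10, 3], b = [7, 10, 3, 54]
After line 4 (same = a is b; different objects -> False): same = False

[7, 10, 3, 54]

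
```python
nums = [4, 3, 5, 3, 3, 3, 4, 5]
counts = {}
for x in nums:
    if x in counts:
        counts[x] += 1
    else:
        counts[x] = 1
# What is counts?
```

Initial: counts = {}, nums = [4, 3, 5, 3, 3, 3, 4, 5]
See 4: counts = {4: 1}
See 3: counts = {4: 1, 3: 1}
See 5: counts = {4: 1, 3: 1, 5: 1}
See 3: counts = {4: 1, 3: 2, 5: 1}
See 3: counts = {4: 1, 3: 3, 5: 1}
See 3: counts = {4: 1, 3: 4, 5: 1}
See 4: counts = {4: 2, 3: 4, 5: 1}
See 5: counts = {4: 2, 3: 4, 5: 2}

{4: 2, 3: 4, 5: 2}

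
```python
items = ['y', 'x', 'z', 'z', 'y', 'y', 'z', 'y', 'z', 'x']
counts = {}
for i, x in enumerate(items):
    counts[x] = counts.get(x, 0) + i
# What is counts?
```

Initial: counts = {}, items = ['y', 'x', 'z', 'z', 'y', 'y', 'z', 'y', 'z', 'x']
i=0, x='y': counts = {'y': 0}
i=1, x='x': counts = {'y': 0, 'x': 1}
i=2, x='z': counts = {'y': 0, 'x': 1, 'z': 2}
i=3, x='z': counts = {'y': 0, 'x': 1, 'z': 5}
i=4, x='y': counts = {'y': 4, 'x': 1, 'z': 5}
i=5, x='y': counts = {'y': 9, 'x': 1, 'z': 5}
i=6, x='z': counts = {'y': 9, 'x': 1, 'z': 11}
i=7, x='y': counts = {'y': 16, 'x': 1, 'z': 11}
i=8, x='z': counts = {'y': 16, 'x': 1, 'z': 19}
i=9, x='x': counts = {'y': 16, 'x': 10, 'z': 19}

{'y': 16, 'x': 10, 'z': 19}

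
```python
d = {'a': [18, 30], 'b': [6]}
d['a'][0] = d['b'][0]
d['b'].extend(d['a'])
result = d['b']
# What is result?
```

After line 1: d = {'a': [18, 30], 'b': [6]}
After line 2 (a[0] = b[0] = 6): d = {'a': [6, 30], 'b': [6]}
After line 3 (b.extend(a) appends [6, 30]): d = {'a': [6, 30], 'b': [6, 6, 30]}
After line 4: result = d['b'] = [6, 6, 30]

[6, 6, 30]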